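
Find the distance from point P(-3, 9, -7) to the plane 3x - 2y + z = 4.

distance = |a·x₀ + b·y₀ + c·z₀ - d| / √(a² + b² + c²)
  = |3·(-3) + (-2)·9 + 1·(-7) - 4| / √(3² + (-2)² + 1²)
  = |-9 - 18 - 7 - 4| / √(9 + 4 + 1)
  = |-38| / √14
  = 38 / 3.742
  ≈ 10.16

10.16


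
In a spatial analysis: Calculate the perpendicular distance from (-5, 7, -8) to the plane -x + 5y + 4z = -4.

distance = |a·x₀ + b·y₀ + c·z₀ - d| / √(a² + b² + c²)
  = |(-1)·(-5) + 5·7 + 4·(-8) - (-4)| / √((-1)² + 5² + 4²)
  = |5 + 35 - 32 + 4| / √(1 + 25 + 16)
  = |12| / √42
  = 12 / 6.481
  ≈ 1.852

1.852


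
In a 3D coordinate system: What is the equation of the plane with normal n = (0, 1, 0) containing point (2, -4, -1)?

The plane through P with normal n = (a, b, c) satisfies n·(r - P) = 0,
i.e. ax + by + cz = a·x₀ + b·y₀ + c·z₀.
d = 0·2 + 1·(-4) + 0·(-1)
  = 0 - 4 + 0
  = -4
Equation: y = -4

y = -4


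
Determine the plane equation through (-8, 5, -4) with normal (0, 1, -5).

The plane through P with normal n = (a, b, c) satisfies n·(r - P) = 0,
i.e. ax + by + cz = a·x₀ + b·y₀ + c·z₀.
d = 0·(-8) + 1·5 + (-5)·(-4)
  = 0 + 5 + 20
  = 25
Equation: y - 5z = 25

y - 5z = 25


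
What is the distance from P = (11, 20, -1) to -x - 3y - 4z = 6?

distance = |a·x₀ + b·y₀ + c·z₀ - d| / √(a² + b² + c²)
  = |(-1)·11 + (-3)·20 + (-4)·(-1) - 6| / √((-1)² + (-3)² + (-4)²)
  = |-11 - 60 + 4 - 6| / √(1 + 9 + 16)
  = |-73| / √26
  = 73 / 5.099
  ≈ 14.32

14.32


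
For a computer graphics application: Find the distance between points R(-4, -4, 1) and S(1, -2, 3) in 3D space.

d = √[(x₂-x₁)² + (y₂-y₁)² + (z₂-z₁)²]
  = √[5² + 2² + 2²]
  = √[25 + 4 + 4]
  = √33
  ≈ 5.745

5.745


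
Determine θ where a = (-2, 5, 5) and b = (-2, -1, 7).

a·b = (-2)·(-2) + 5·(-1) + 5·7 = 4 - 5 + 35 = 34
|a| = √((-2)² + 5² + 5²) = √54 ≈ 7.348
|b| = √((-2)² + (-1)² + 7²) = √54 ≈ 7.348
cos θ = (a·b)/(|a||b|) = 34/(7.348·7.348) ≈ 0.6296
θ = arccos(0.6296) ≈ 50.98°

50.98°


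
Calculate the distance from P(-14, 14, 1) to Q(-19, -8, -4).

d = √[(x₂-x₁)² + (y₂-y₁)² + (z₂-z₁)²]
  = √[(-5)² + (-22)² + (-5)²]
  = √[25 + 484 + 25]
  = √534
  ≈ 23.11

23.11


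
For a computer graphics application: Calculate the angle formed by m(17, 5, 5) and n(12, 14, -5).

m·n = 17·12 + 5·14 + 5·(-5) = 204 + 70 - 25 = 249
|m| = √(17² + 5² + 5²) = √339 ≈ 18.41
|n| = √(12² + 14² + (-5)²) = √365 ≈ 19.1
cos θ = (m·n)/(|m||n|) = 249/(18.41·19.1) ≈ 0.7079
θ = arccos(0.7079) ≈ 44.94°

44.94°


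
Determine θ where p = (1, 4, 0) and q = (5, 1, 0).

p·q = 1·5 + 4·1 + 0·0 = 5 + 4 + 0 = 9
|p| = √(1² + 4² + 0²) = √17 ≈ 4.123
|q| = √(5² + 1² + 0²) = √26 ≈ 5.099
cos θ = (p·q)/(|p||q|) = 9/(4.123·5.099) ≈ 0.4281
θ = arccos(0.4281) ≈ 64.65°

64.65°


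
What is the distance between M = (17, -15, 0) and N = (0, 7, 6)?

d = √[(x₂-x₁)² + (y₂-y₁)² + (z₂-z₁)²]
  = √[(-17)² + 22² + 6²]
  = √[289 + 484 + 36]
  = √809
  ≈ 28.44

28.44


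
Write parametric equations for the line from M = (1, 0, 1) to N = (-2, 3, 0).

Direction vector d = N - M = (-2 - 1, 3 + 0, 0 - 1) = (-3, 3, -1)
Parametric form r = M + t·d:
x = 1 - 3t, y = 0 + 3t, z = 1 - t

x = 1 - 3t, y = 0 + 3t, z = 1 - t


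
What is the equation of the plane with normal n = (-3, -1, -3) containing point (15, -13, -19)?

The plane through P with normal n = (a, b, c) satisfies n·(r - P) = 0,
i.e. ax + by + cz = a·x₀ + b·y₀ + c·z₀.
d = (-3)·15 + (-1)·(-13) + (-3)·(-19)
  = -45 + 13 + 57
  = 25
Equation: -3x - y - 3z = 25

-3x - y - 3z = 25


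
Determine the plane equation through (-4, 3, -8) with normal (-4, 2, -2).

The plane through P with normal n = (a, b, c) satisfies n·(r - P) = 0,
i.e. ax + by + cz = a·x₀ + b·y₀ + c·z₀.
d = (-4)·(-4) + 2·3 + (-2)·(-8)
  = 16 + 6 + 16
  = 38
Equation: -4x + 2y - 2z = 38

-4x + 2y - 2z = 38


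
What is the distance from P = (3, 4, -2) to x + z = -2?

distance = |a·x₀ + b·y₀ + c·z₀ - d| / √(a² + b² + c²)
  = |1·3 + 0·4 + 1·(-2) - (-2)| / √(1² + 0² + 1²)
  = |3 + 0 - 2 + 2| / √(1 + 0 + 1)
  = |3| / √2
  = 3 / 1.414
  ≈ 2.121

2.121


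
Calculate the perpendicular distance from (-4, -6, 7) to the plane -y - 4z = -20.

distance = |a·x₀ + b·y₀ + c·z₀ - d| / √(a² + b² + c²)
  = |0·(-4) + (-1)·(-6) + (-4)·7 - (-20)| / √(0² + (-1)² + (-4)²)
  = |0 + 6 - 28 + 20| / √(0 + 1 + 16)
  = |-2| / √17
  = 2 / 4.123
  ≈ 0.4851

0.4851


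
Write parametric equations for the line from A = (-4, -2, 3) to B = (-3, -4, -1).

Direction vector d = B - A = (-3 + 4, -4 + 2, -1 - 3) = (1, -2, -4)
Parametric form r = A + t·d:
x = -4 + t, y = -2 - 2t, z = 3 - 4t

x = -4 + t, y = -2 - 2t, z = 3 - 4t


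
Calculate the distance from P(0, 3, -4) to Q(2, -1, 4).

d = √[(x₂-x₁)² + (y₂-y₁)² + (z₂-z₁)²]
  = √[2² + (-4)² + 8²]
  = √[4 + 16 + 64]
  = √84
  ≈ 9.165

9.165


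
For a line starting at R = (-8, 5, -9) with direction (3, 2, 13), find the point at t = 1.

P(t) = R + t·d
  = (-8 + 3·1, 5 + 2·1, -9 + 13·1)
  = (-8 + 3, 5 + 2, -9 + 13)
  = (-5, 7, 4)

(-5, 7, 4)


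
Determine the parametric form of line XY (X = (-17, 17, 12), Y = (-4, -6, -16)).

Direction vector d = Y - X = (-4 + 17, -6 - 17, -16 - 12) = (13, -23, -28)
Parametric form r = X + t·d:
x = -17 + 13t, y = 17 - 23t, z = 12 - 28t

x = -17 + 13t, y = 17 - 23t, z = 12 - 28t


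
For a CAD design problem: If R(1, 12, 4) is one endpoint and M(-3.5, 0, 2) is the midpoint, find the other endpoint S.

S = 2M - R
  = (2·(-3.5) - 1, 2·0 - 12, 2·2 - 4)
  = (-7 - 1, 0 - 12, 4 - 4)
  = (-8, -12, 0)

(-8, -12, 0)


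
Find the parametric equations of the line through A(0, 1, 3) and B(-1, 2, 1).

Direction vector d = B - A = (-1 + 0, 2 - 1, 1 - 3) = (-1, 1, -2)
Parametric form r = A + t·d:
x = 0 - t, y = 1 + t, z = 3 - 2t

x = 0 - t, y = 1 + t, z = 3 - 2t


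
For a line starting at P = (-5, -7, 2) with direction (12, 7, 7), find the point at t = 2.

P(t) = P + t·d
  = (-5 + 12·2, -7 + 7·2, 2 + 7·2)
  = (-5 + 24, -7 + 14, 2 + 14)
  = (19, 7, 16)

(19, 7, 16)


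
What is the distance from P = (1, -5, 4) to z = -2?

distance = |a·x₀ + b·y₀ + c·z₀ - d| / √(a² + b² + c²)
  = |0·1 + 0·(-5) + 1·4 - (-2)| / √(0² + 0² + 1²)
  = |0 + 0 + 4 + 2| / √(0 + 0 + 1)
  = |6| / √1
  = 6 / 1
  ≈ 6

6


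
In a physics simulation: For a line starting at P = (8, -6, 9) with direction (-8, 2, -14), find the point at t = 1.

P(t) = P + t·d
  = (8 + (-8)·1, -6 + 2·1, 9 + (-14)·1)
  = (8 - 8, -6 + 2, 9 - 14)
  = (0, -4, -5)

(0, -4, -5)


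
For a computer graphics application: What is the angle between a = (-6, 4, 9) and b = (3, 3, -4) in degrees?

a·b = (-6)·3 + 4·3 + 9·(-4) = -18 + 12 - 36 = -42
|a| = √((-6)² + 4² + 9²) = √133 ≈ 11.53
|b| = √(3² + 3² + (-4)²) = √34 ≈ 5.831
cos θ = (a·b)/(|a||b|) = -42/(11.53·5.831) ≈ -0.6246
θ = arccos(-0.6246) ≈ 128.7°

128.7°


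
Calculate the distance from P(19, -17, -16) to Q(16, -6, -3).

d = √[(x₂-x₁)² + (y₂-y₁)² + (z₂-z₁)²]
  = √[(-3)² + 11² + 13²]
  = √[9 + 121 + 169]
  = √299
  ≈ 17.29

17.29


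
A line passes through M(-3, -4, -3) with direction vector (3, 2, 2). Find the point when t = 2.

P(t) = M + t·d
  = (-3 + 3·2, -4 + 2·2, -3 + 2·2)
  = (-3 + 6, -4 + 4, -3 + 4)
  = (3, 0, 1)

(3, 0, 1)


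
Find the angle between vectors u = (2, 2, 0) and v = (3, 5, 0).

u·v = 2·3 + 2·5 + 0·0 = 6 + 10 + 0 = 16
|u| = √(2² + 2² + 0²) = √8 ≈ 2.828
|v| = √(3² + 5² + 0²) = √34 ≈ 5.831
cos θ = (u·v)/(|u||v|) = 16/(2.828·5.831) ≈ 0.9701
θ = arccos(0.9701) ≈ 14.04°

14.04°


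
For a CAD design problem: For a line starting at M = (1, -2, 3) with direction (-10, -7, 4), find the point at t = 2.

P(t) = M + t·d
  = (1 + (-10)·2, -2 + (-7)·2, 3 + 4·2)
  = (1 - 20, -2 - 14, 3 + 8)
  = (-19, -16, 11)

(-19, -16, 11)


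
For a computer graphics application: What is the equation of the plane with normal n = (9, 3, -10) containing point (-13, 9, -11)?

The plane through P with normal n = (a, b, c) satisfies n·(r - P) = 0,
i.e. ax + by + cz = a·x₀ + b·y₀ + c·z₀.
d = 9·(-13) + 3·9 + (-10)·(-11)
  = -117 + 27 + 110
  = 20
Equation: 9x + 3y - 10z = 20

9x + 3y - 10z = 20


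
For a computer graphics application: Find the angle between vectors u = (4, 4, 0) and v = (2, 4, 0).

u·v = 4·2 + 4·4 + 0·0 = 8 + 16 + 0 = 24
|u| = √(4² + 4² + 0²) = √32 ≈ 5.657
|v| = √(2² + 4² + 0²) = √20 ≈ 4.472
cos θ = (u·v)/(|u||v|) = 24/(5.657·4.472) ≈ 0.9487
θ = arccos(0.9487) ≈ 18.43°

18.43°


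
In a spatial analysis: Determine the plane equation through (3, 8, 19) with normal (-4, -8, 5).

The plane through P with normal n = (a, b, c) satisfies n·(r - P) = 0,
i.e. ax + by + cz = a·x₀ + b·y₀ + c·z₀.
d = (-4)·3 + (-8)·8 + 5·19
  = -12 - 64 + 95
  = 19
Equation: -4x - 8y + 5z = 19

-4x - 8y + 5z = 19


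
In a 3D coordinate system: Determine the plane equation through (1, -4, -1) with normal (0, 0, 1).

The plane through P with normal n = (a, b, c) satisfies n·(r - P) = 0,
i.e. ax + by + cz = a·x₀ + b·y₀ + c·z₀.
d = 0·1 + 0·(-4) + 1·(-1)
  = 0 + 0 - 1
  = -1
Equation: z = -1

z = -1


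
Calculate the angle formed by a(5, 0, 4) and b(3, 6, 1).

a·b = 5·3 + 0·6 + 4·1 = 15 + 0 + 4 = 19
|a| = √(5² + 0² + 4²) = √41 ≈ 6.403
|b| = √(3² + 6² + 1²) = √46 ≈ 6.782
cos θ = (a·b)/(|a||b|) = 19/(6.403·6.782) ≈ 0.4375
θ = arccos(0.4375) ≈ 64.06°

64.06°


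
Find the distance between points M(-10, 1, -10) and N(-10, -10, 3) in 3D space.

d = √[(x₂-x₁)² + (y₂-y₁)² + (z₂-z₁)²]
  = √[0² + (-11)² + 13²]
  = √[0 + 121 + 169]
  = √290
  ≈ 17.03

17.03


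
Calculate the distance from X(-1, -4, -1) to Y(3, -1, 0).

d = √[(x₂-x₁)² + (y₂-y₁)² + (z₂-z₁)²]
  = √[4² + 3² + 1²]
  = √[16 + 9 + 1]
  = √26
  ≈ 5.099

5.099


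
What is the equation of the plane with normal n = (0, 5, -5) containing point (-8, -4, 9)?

The plane through P with normal n = (a, b, c) satisfies n·(r - P) = 0,
i.e. ax + by + cz = a·x₀ + b·y₀ + c·z₀.
d = 0·(-8) + 5·(-4) + (-5)·9
  = 0 - 20 - 45
  = -65
Equation: 5y - 5z = -65

5y - 5z = -65


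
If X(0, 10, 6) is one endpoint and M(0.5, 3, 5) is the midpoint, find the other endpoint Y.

Y = 2M - X
  = (2·0.5 - 0, 2·3 - 10, 2·5 - 6)
  = (1 + 0, 6 - 10, 10 - 6)
  = (1, -4, 4)

(1, -4, 4)


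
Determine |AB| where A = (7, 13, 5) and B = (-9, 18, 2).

d = √[(x₂-x₁)² + (y₂-y₁)² + (z₂-z₁)²]
  = √[(-16)² + 5² + (-3)²]
  = √[256 + 25 + 9]
  = √290
  ≈ 17.03

17.03


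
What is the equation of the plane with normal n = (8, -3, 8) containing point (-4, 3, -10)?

The plane through P with normal n = (a, b, c) satisfies n·(r - P) = 0,
i.e. ax + by + cz = a·x₀ + b·y₀ + c·z₀.
d = 8·(-4) + (-3)·3 + 8·(-10)
  = -32 - 9 - 80
  = -121
Equation: 8x - 3y + 8z = -121

8x - 3y + 8z = -121


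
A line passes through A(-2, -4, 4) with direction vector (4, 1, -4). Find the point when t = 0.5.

P(t) = A + t·d
  = (-2 + 4·0.5, -4 + 1·0.5, 4 + (-4)·0.5)
  = (-2 + 2, -4 + 0.5, 4 - 2)
  = (0, -3.5, 2)

(0, -3.5, 2)


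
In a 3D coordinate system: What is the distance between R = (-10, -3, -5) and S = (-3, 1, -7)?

d = √[(x₂-x₁)² + (y₂-y₁)² + (z₂-z₁)²]
  = √[7² + 4² + (-2)²]
  = √[49 + 16 + 4]
  = √69
  ≈ 8.307

8.307


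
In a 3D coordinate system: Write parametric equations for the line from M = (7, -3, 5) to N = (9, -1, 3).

Direction vector d = N - M = (9 - 7, -1 + 3, 3 - 5) = (2, 2, -2)
Parametric form r = M + t·d:
x = 7 + 2t, y = -3 + 2t, z = 5 - 2t

x = 7 + 2t, y = -3 + 2t, z = 5 - 2t


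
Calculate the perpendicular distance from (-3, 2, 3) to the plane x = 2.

distance = |a·x₀ + b·y₀ + c·z₀ - d| / √(a² + b² + c²)
  = |1·(-3) + 0·2 + 0·3 - 2| / √(1² + 0² + 0²)
  = |-3 + 0 + 0 - 2| / √(1 + 0 + 0)
  = |-5| / √1
  = 5 / 1
  ≈ 5

5


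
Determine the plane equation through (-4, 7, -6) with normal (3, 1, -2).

The plane through P with normal n = (a, b, c) satisfies n·(r - P) = 0,
i.e. ax + by + cz = a·x₀ + b·y₀ + c·z₀.
d = 3·(-4) + 1·7 + (-2)·(-6)
  = -12 + 7 + 12
  = 7
Equation: 3x + y - 2z = 7

3x + y - 2z = 7


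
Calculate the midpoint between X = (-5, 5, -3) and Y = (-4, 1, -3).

M = ((x₁+x₂)/2, (y₁+y₂)/2, (z₁+z₂)/2)
  = ((-5 - 4)/2, (5 + 1)/2, (-3 - 3)/2)
  = (-9/2, 6/2, -6/2)
  = (-4.5, 3, -3)

(-4.5, 3, -3)


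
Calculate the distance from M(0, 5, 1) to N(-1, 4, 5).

d = √[(x₂-x₁)² + (y₂-y₁)² + (z₂-z₁)²]
  = √[(-1)² + (-1)² + 4²]
  = √[1 + 1 + 16]
  = √18
  ≈ 4.243

4.243


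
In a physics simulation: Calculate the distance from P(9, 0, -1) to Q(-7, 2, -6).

d = √[(x₂-x₁)² + (y₂-y₁)² + (z₂-z₁)²]
  = √[(-16)² + 2² + (-5)²]
  = √[256 + 4 + 25]
  = √285
  ≈ 16.88

16.88


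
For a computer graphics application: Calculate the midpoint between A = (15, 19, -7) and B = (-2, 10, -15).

M = ((x₁+x₂)/2, (y₁+y₂)/2, (z₁+z₂)/2)
  = ((15 - 2)/2, (19 + 10)/2, (-7 - 15)/2)
  = (13/2, 29/2, -22/2)
  = (6.5, 14.5, -11)

(6.5, 14.5, -11)


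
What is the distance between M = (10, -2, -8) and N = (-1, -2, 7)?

d = √[(x₂-x₁)² + (y₂-y₁)² + (z₂-z₁)²]
  = √[(-11)² + 0² + 15²]
  = √[121 + 0 + 225]
  = √346
  ≈ 18.6

18.6


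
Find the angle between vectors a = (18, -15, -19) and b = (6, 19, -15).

a·b = 18·6 + (-15)·19 + (-19)·(-15) = 108 - 285 + 285 = 108
|a| = √(18² + (-15)² + (-19)²) = √910 ≈ 30.17
|b| = √(6² + 19² + (-15)²) = √622 ≈ 24.94
cos θ = (a·b)/(|a||b|) = 108/(30.17·24.94) ≈ 0.1436
θ = arccos(0.1436) ≈ 81.75°

81.75°


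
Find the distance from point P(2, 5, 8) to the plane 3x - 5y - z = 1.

distance = |a·x₀ + b·y₀ + c·z₀ - d| / √(a² + b² + c²)
  = |3·2 + (-5)·5 + (-1)·8 - 1| / √(3² + (-5)² + (-1)²)
  = |6 - 25 - 8 - 1| / √(9 + 25 + 1)
  = |-28| / √35
  = 28 / 5.916
  ≈ 4.733

4.733


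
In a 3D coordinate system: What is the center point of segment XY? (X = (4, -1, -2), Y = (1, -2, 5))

M = ((x₁+x₂)/2, (y₁+y₂)/2, (z₁+z₂)/2)
  = ((4 + 1)/2, (-1 - 2)/2, (-2 + 5)/2)
  = (5/2, -3/2, 3/2)
  = (2.5, -1.5, 1.5)

(2.5, -1.5, 1.5)


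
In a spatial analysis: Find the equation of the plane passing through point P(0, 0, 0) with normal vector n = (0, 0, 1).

The plane through P with normal n = (a, b, c) satisfies n·(r - P) = 0,
i.e. ax + by + cz = a·x₀ + b·y₀ + c·z₀.
d = 0·0 + 0·0 + 1·0
  = 0 + 0 + 0
  = 0
Equation: z = 0

z = 0


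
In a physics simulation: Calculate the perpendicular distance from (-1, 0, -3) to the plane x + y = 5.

distance = |a·x₀ + b·y₀ + c·z₀ - d| / √(a² + b² + c²)
  = |1·(-1) + 1·0 + 0·(-3) - 5| / √(1² + 1² + 0²)
  = |-1 + 0 + 0 - 5| / √(1 + 1 + 0)
  = |-6| / √2
  = 6 / 1.414
  ≈ 4.243

4.243


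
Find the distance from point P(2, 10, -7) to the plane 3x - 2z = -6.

distance = |a·x₀ + b·y₀ + c·z₀ - d| / √(a² + b² + c²)
  = |3·2 + 0·10 + (-2)·(-7) - (-6)| / √(3² + 0² + (-2)²)
  = |6 + 0 + 14 + 6| / √(9 + 0 + 4)
  = |26| / √13
  = 26 / 3.606
  ≈ 7.211

7.211


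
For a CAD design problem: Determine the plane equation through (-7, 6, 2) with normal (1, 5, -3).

The plane through P with normal n = (a, b, c) satisfies n·(r - P) = 0,
i.e. ax + by + cz = a·x₀ + b·y₀ + c·z₀.
d = 1·(-7) + 5·6 + (-3)·2
  = -7 + 30 - 6
  = 17
Equation: x + 5y - 3z = 17

x + 5y - 3z = 17


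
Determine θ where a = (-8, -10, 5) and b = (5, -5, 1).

a·b = (-8)·5 + (-10)·(-5) + 5·1 = -40 + 50 + 5 = 15
|a| = √((-8)² + (-10)² + 5²) = √189 ≈ 13.75
|b| = √(5² + (-5)² + 1²) = √51 ≈ 7.141
cos θ = (a·b)/(|a||b|) = 15/(13.75·7.141) ≈ 0.1528
θ = arccos(0.1528) ≈ 81.21°

81.21°


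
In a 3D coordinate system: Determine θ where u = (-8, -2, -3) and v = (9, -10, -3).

u·v = (-8)·9 + (-2)·(-10) + (-3)·(-3) = -72 + 20 + 9 = -43
|u| = √((-8)² + (-2)² + (-3)²) = √77 ≈ 8.775
|v| = √(9² + (-10)² + (-3)²) = √190 ≈ 13.78
cos θ = (u·v)/(|u||v|) = -43/(8.775·13.78) ≈ -0.3555
θ = arccos(-0.3555) ≈ 110.8°

110.8°


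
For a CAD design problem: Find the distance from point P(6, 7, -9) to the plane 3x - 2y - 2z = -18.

distance = |a·x₀ + b·y₀ + c·z₀ - d| / √(a² + b² + c²)
  = |3·6 + (-2)·7 + (-2)·(-9) - (-18)| / √(3² + (-2)² + (-2)²)
  = |18 - 14 + 18 + 18| / √(9 + 4 + 4)
  = |40| / √17
  = 40 / 4.123
  ≈ 9.701

9.701


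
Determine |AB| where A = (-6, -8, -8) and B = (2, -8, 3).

d = √[(x₂-x₁)² + (y₂-y₁)² + (z₂-z₁)²]
  = √[8² + 0² + 11²]
  = √[64 + 0 + 121]
  = √185
  ≈ 13.6

13.6


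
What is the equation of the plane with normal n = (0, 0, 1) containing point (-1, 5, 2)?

The plane through P with normal n = (a, b, c) satisfies n·(r - P) = 0,
i.e. ax + by + cz = a·x₀ + b·y₀ + c·z₀.
d = 0·(-1) + 0·5 + 1·2
  = 0 + 0 + 2
  = 2
Equation: z = 2

z = 2


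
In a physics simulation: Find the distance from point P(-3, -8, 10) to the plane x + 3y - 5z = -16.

distance = |a·x₀ + b·y₀ + c·z₀ - d| / √(a² + b² + c²)
  = |1·(-3) + 3·(-8) + (-5)·10 - (-16)| / √(1² + 3² + (-5)²)
  = |-3 - 24 - 50 + 16| / √(1 + 9 + 25)
  = |-61| / √35
  = 61 / 5.916
  ≈ 10.31

10.31


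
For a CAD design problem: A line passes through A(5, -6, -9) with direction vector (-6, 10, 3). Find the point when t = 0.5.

P(t) = A + t·d
  = (5 + (-6)·0.5, -6 + 10·0.5, -9 + 3·0.5)
  = (5 - 3, -6 + 5, -9 + 1.5)
  = (2, -1, -7.5)

(2, -1, -7.5)


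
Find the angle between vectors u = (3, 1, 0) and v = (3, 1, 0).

u·v = 3·3 + 1·1 + 0·0 = 9 + 1 + 0 = 10
|u| = √(3² + 1² + 0²) = √10 ≈ 3.162
|v| = √(3² + 1² + 0²) = √10 ≈ 3.162
cos θ = (u·v)/(|u||v|) = 10/(3.162·3.162) ≈ 1
θ = arccos(1) ≈ 0°

0°


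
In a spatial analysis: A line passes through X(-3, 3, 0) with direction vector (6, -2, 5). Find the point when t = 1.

P(t) = X + t·d
  = (-3 + 6·1, 3 + (-2)·1, 0 + 5·1)
  = (-3 + 6, 3 - 2, 0 + 5)
  = (3, 1, 5)

(3, 1, 5)


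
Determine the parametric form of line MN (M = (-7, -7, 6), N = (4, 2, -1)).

Direction vector d = N - M = (4 + 7, 2 + 7, -1 - 6) = (11, 9, -7)
Parametric form r = M + t·d:
x = -7 + 11t, y = -7 + 9t, z = 6 - 7t

x = -7 + 11t, y = -7 + 9t, z = 6 - 7t


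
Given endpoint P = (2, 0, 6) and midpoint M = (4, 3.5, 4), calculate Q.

Q = 2M - P
  = (2·4 - 2, 2·3.5 - 0, 2·4 - 6)
  = (8 - 2, 7 + 0, 8 - 6)
  = (6, 7, 2)

(6, 7, 2)


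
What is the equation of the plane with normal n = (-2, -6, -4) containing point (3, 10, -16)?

The plane through P with normal n = (a, b, c) satisfies n·(r - P) = 0,
i.e. ax + by + cz = a·x₀ + b·y₀ + c·z₀.
d = (-2)·3 + (-6)·10 + (-4)·(-16)
  = -6 - 60 + 64
  = -2
Equation: -2x - 6y - 4z = -2

-2x - 6y - 4z = -2


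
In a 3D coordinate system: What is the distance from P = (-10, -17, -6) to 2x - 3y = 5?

distance = |a·x₀ + b·y₀ + c·z₀ - d| / √(a² + b² + c²)
  = |2·(-10) + (-3)·(-17) + 0·(-6) - 5| / √(2² + (-3)² + 0²)
  = |-20 + 51 + 0 - 5| / √(4 + 9 + 0)
  = |26| / √13
  = 26 / 3.606
  ≈ 7.211

7.211


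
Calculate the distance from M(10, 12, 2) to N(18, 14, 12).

d = √[(x₂-x₁)² + (y₂-y₁)² + (z₂-z₁)²]
  = √[8² + 2² + 10²]
  = √[64 + 4 + 100]
  = √168
  ≈ 12.96

12.96


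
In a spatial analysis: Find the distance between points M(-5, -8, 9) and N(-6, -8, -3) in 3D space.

d = √[(x₂-x₁)² + (y₂-y₁)² + (z₂-z₁)²]
  = √[(-1)² + 0² + (-12)²]
  = √[1 + 0 + 144]
  = √145
  ≈ 12.04

12.04


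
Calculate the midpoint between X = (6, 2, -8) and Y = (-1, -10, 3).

M = ((x₁+x₂)/2, (y₁+y₂)/2, (z₁+z₂)/2)
  = ((6 - 1)/2, (2 - 10)/2, (-8 + 3)/2)
  = (5/2, -8/2, -5/2)
  = (2.5, -4, -2.5)

(2.5, -4, -2.5)


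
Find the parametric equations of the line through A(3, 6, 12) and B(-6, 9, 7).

Direction vector d = B - A = (-6 - 3, 9 - 6, 7 - 12) = (-9, 3, -5)
Parametric form r = A + t·d:
x = 3 - 9t, y = 6 + 3t, z = 12 - 5t

x = 3 - 9t, y = 6 + 3t, z = 12 - 5t


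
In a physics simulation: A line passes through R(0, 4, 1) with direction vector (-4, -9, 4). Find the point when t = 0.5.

P(t) = R + t·d
  = (0 + (-4)·0.5, 4 + (-9)·0.5, 1 + 4·0.5)
  = (0 - 2, 4 - 4.5, 1 + 2)
  = (-2, -0.5, 3)

(-2, -0.5, 3)


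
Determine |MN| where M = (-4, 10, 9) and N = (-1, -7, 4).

d = √[(x₂-x₁)² + (y₂-y₁)² + (z₂-z₁)²]
  = √[3² + (-17)² + (-5)²]
  = √[9 + 289 + 25]
  = √323
  ≈ 17.97

17.97


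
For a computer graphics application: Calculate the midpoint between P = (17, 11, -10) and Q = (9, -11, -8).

M = ((x₁+x₂)/2, (y₁+y₂)/2, (z₁+z₂)/2)
  = ((17 + 9)/2, (11 - 11)/2, (-10 - 8)/2)
  = (26/2, 0/2, -18/2)
  = (13, 0, -9)

(13, 0, -9)


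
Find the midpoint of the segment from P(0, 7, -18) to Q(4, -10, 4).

M = ((x₁+x₂)/2, (y₁+y₂)/2, (z₁+z₂)/2)
  = ((0 + 4)/2, (7 - 10)/2, (-18 + 4)/2)
  = (4/2, -3/2, -14/2)
  = (2, -1.5, -7)

(2, -1.5, -7)


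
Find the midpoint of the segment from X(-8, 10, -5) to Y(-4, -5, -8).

M = ((x₁+x₂)/2, (y₁+y₂)/2, (z₁+z₂)/2)
  = ((-8 - 4)/2, (10 - 5)/2, (-5 - 8)/2)
  = (-12/2, 5/2, -13/2)
  = (-6, 2.5, -6.5)

(-6, 2.5, -6.5)


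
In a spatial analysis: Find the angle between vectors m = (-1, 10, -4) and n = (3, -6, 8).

m·n = (-1)·3 + 10·(-6) + (-4)·8 = -3 - 60 - 32 = -95
|m| = √((-1)² + 10² + (-4)²) = √117 ≈ 10.82
|n| = √(3² + (-6)² + 8²) = √109 ≈ 10.44
cos θ = (m·n)/(|m||n|) = -95/(10.82·10.44) ≈ -0.8412
θ = arccos(-0.8412) ≈ 147.3°

147.3°


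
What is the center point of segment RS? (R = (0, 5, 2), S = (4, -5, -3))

M = ((x₁+x₂)/2, (y₁+y₂)/2, (z₁+z₂)/2)
  = ((0 + 4)/2, (5 - 5)/2, (2 - 3)/2)
  = (4/2, 0/2, -1/2)
  = (2, 0, -0.5)

(2, 0, -0.5)


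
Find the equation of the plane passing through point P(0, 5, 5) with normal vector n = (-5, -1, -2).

The plane through P with normal n = (a, b, c) satisfies n·(r - P) = 0,
i.e. ax + by + cz = a·x₀ + b·y₀ + c·z₀.
d = (-5)·0 + (-1)·5 + (-2)·5
  = 0 - 5 - 10
  = -15
Equation: -5x - y - 2z = -15

-5x - y - 2z = -15


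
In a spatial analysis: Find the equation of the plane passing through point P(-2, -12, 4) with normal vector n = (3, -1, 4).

The plane through P with normal n = (a, b, c) satisfies n·(r - P) = 0,
i.e. ax + by + cz = a·x₀ + b·y₀ + c·z₀.
d = 3·(-2) + (-1)·(-12) + 4·4
  = -6 + 12 + 16
  = 22
Equation: 3x - y + 4z = 22

3x - y + 4z = 22


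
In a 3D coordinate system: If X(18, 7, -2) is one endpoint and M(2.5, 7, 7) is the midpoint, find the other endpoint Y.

Y = 2M - X
  = (2·2.5 - 18, 2·7 - 7, 2·7 - (-2))
  = (5 - 18, 14 - 7, 14 + 2)
  = (-13, 7, 16)

(-13, 7, 16)


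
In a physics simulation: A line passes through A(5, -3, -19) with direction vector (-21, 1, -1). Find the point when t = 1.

P(t) = A + t·d
  = (5 + (-21)·1, -3 + 1·1, -19 + (-1)·1)
  = (5 - 21, -3 + 1, -19 - 1)
  = (-16, -2, -20)

(-16, -2, -20)


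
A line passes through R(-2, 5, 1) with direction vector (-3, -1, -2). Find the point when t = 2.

P(t) = R + t·d
  = (-2 + (-3)·2, 5 + (-1)·2, 1 + (-2)·2)
  = (-2 - 6, 5 - 2, 1 - 4)
  = (-8, 3, -3)

(-8, 3, -3)


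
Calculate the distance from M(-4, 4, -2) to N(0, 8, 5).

d = √[(x₂-x₁)² + (y₂-y₁)² + (z₂-z₁)²]
  = √[4² + 4² + 7²]
  = √[16 + 16 + 49]
  = √81
  ≈ 9

9


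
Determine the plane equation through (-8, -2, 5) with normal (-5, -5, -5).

The plane through P with normal n = (a, b, c) satisfies n·(r - P) = 0,
i.e. ax + by + cz = a·x₀ + b·y₀ + c·z₀.
d = (-5)·(-8) + (-5)·(-2) + (-5)·5
  = 40 + 10 - 25
  = 25
Equation: -5x - 5y - 5z = 25

-5x - 5y - 5z = 25


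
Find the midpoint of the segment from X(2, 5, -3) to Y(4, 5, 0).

M = ((x₁+x₂)/2, (y₁+y₂)/2, (z₁+z₂)/2)
  = ((2 + 4)/2, (5 + 5)/2, (-3 + 0)/2)
  = (6/2, 10/2, -3/2)
  = (3, 5, -1.5)

(3, 5, -1.5)


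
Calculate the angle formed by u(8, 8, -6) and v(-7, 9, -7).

u·v = 8·(-7) + 8·9 + (-6)·(-7) = -56 + 72 + 42 = 58
|u| = √(8² + 8² + (-6)²) = √164 ≈ 12.81
|v| = √((-7)² + 9² + (-7)²) = √179 ≈ 13.38
cos θ = (u·v)/(|u||v|) = 58/(12.81·13.38) ≈ 0.3385
θ = arccos(0.3385) ≈ 70.21°

70.21°


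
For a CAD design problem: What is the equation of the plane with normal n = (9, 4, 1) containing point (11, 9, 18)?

The plane through P with normal n = (a, b, c) satisfies n·(r - P) = 0,
i.e. ax + by + cz = a·x₀ + b·y₀ + c·z₀.
d = 9·11 + 4·9 + 1·18
  = 99 + 36 + 18
  = 153
Equation: 9x + 4y + z = 153

9x + 4y + z = 153


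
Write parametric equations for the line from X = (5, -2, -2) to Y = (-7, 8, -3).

Direction vector d = Y - X = (-7 - 5, 8 + 2, -3 + 2) = (-12, 10, -1)
Parametric form r = X + t·d:
x = 5 - 12t, y = -2 + 10t, z = -2 - t

x = 5 - 12t, y = -2 + 10t, z = -2 - t


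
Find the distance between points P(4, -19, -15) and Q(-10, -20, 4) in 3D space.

d = √[(x₂-x₁)² + (y₂-y₁)² + (z₂-z₁)²]
  = √[(-14)² + (-1)² + 19²]
  = √[196 + 1 + 361]
  = √558
  ≈ 23.62

23.62


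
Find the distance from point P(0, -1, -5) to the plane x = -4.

distance = |a·x₀ + b·y₀ + c·z₀ - d| / √(a² + b² + c²)
  = |1·0 + 0·(-1) + 0·(-5) - (-4)| / √(1² + 0² + 0²)
  = |0 + 0 + 0 + 4| / √(1 + 0 + 0)
  = |4| / √1
  = 4 / 1
  ≈ 4

4


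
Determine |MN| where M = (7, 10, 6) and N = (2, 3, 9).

d = √[(x₂-x₁)² + (y₂-y₁)² + (z₂-z₁)²]
  = √[(-5)² + (-7)² + 3²]
  = √[25 + 49 + 9]
  = √83
  ≈ 9.11

9.11


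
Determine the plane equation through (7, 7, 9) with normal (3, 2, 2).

The plane through P with normal n = (a, b, c) satisfies n·(r - P) = 0,
i.e. ax + by + cz = a·x₀ + b·y₀ + c·z₀.
d = 3·7 + 2·7 + 2·9
  = 21 + 14 + 18
  = 53
Equation: 3x + 2y + 2z = 53

3x + 2y + 2z = 53


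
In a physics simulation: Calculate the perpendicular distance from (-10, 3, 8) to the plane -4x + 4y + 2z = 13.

distance = |a·x₀ + b·y₀ + c·z₀ - d| / √(a² + b² + c²)
  = |(-4)·(-10) + 4·3 + 2·8 - 13| / √((-4)² + 4² + 2²)
  = |40 + 12 + 16 - 13| / √(16 + 16 + 4)
  = |55| / √36
  = 55 / 6
  ≈ 9.167

9.167


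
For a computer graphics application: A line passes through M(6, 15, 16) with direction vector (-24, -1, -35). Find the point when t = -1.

P(t) = M + t·d
  = (6 + (-24)·(-1), 15 + (-1)·(-1), 16 + (-35)·(-1))
  = (6 + 24, 15 + 1, 16 + 35)
  = (30, 16, 51)

(30, 16, 51)


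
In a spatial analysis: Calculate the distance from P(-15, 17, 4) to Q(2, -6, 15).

d = √[(x₂-x₁)² + (y₂-y₁)² + (z₂-z₁)²]
  = √[17² + (-23)² + 11²]
  = √[289 + 529 + 121]
  = √939
  ≈ 30.64

30.64


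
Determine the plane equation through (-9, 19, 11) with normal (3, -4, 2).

The plane through P with normal n = (a, b, c) satisfies n·(r - P) = 0,
i.e. ax + by + cz = a·x₀ + b·y₀ + c·z₀.
d = 3·(-9) + (-4)·19 + 2·11
  = -27 - 76 + 22
  = -81
Equation: 3x - 4y + 2z = -81

3x - 4y + 2z = -81


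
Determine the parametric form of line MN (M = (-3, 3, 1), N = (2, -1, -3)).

Direction vector d = N - M = (2 + 3, -1 - 3, -3 - 1) = (5, -4, -4)
Parametric form r = M + t·d:
x = -3 + 5t, y = 3 - 4t, z = 1 - 4t

x = -3 + 5t, y = 3 - 4t, z = 1 - 4t


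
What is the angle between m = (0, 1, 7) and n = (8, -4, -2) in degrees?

m·n = 0·8 + 1·(-4) + 7·(-2) = 0 - 4 - 14 = -18
|m| = √(0² + 1² + 7²) = √50 ≈ 7.071
|n| = √(8² + (-4)² + (-2)²) = √84 ≈ 9.165
cos θ = (m·n)/(|m||n|) = -18/(7.071·9.165) ≈ -0.2777
θ = arccos(-0.2777) ≈ 106.1°

106.1°


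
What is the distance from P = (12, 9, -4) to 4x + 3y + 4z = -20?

distance = |a·x₀ + b·y₀ + c·z₀ - d| / √(a² + b² + c²)
  = |4·12 + 3·9 + 4·(-4) - (-20)| / √(4² + 3² + 4²)
  = |48 + 27 - 16 + 20| / √(16 + 9 + 16)
  = |79| / √41
  = 79 / 6.403
  ≈ 12.34

12.34


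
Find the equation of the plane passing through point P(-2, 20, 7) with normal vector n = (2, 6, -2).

The plane through P with normal n = (a, b, c) satisfies n·(r - P) = 0,
i.e. ax + by + cz = a·x₀ + b·y₀ + c·z₀.
d = 2·(-2) + 6·20 + (-2)·7
  = -4 + 120 - 14
  = 102
Equation: 2x + 6y - 2z = 102

2x + 6y - 2z = 102


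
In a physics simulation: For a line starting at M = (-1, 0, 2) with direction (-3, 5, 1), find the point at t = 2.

P(t) = M + t·d
  = (-1 + (-3)·2, 0 + 5·2, 2 + 1·2)
  = (-1 - 6, 0 + 10, 2 + 2)
  = (-7, 10, 4)

(-7, 10, 4)


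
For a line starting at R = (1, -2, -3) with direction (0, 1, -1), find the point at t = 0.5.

P(t) = R + t·d
  = (1 + 0·0.5, -2 + 1·0.5, -3 + (-1)·0.5)
  = (1 + 0, -2 + 0.5, -3 - 0.5)
  = (1, -1.5, -3.5)

(1, -1.5, -3.5)


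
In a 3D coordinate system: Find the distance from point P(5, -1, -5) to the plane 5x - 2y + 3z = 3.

distance = |a·x₀ + b·y₀ + c·z₀ - d| / √(a² + b² + c²)
  = |5·5 + (-2)·(-1) + 3·(-5) - 3| / √(5² + (-2)² + 3²)
  = |25 + 2 - 15 - 3| / √(25 + 4 + 9)
  = |9| / √38
  = 9 / 6.164
  ≈ 1.46

1.46


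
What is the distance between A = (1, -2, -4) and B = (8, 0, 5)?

d = √[(x₂-x₁)² + (y₂-y₁)² + (z₂-z₁)²]
  = √[7² + 2² + 9²]
  = √[49 + 4 + 81]
  = √134
  ≈ 11.58

11.58


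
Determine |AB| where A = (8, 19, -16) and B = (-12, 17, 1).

d = √[(x₂-x₁)² + (y₂-y₁)² + (z₂-z₁)²]
  = √[(-20)² + (-2)² + 17²]
  = √[400 + 4 + 289]
  = √693
  ≈ 26.32

26.32


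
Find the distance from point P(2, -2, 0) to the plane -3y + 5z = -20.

distance = |a·x₀ + b·y₀ + c·z₀ - d| / √(a² + b² + c²)
  = |0·2 + (-3)·(-2) + 5·0 - (-20)| / √(0² + (-3)² + 5²)
  = |0 + 6 + 0 + 20| / √(0 + 9 + 25)
  = |26| / √34
  = 26 / 5.831
  ≈ 4.459

4.459


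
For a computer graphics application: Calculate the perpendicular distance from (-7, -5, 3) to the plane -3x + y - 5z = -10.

distance = |a·x₀ + b·y₀ + c·z₀ - d| / √(a² + b² + c²)
  = |(-3)·(-7) + 1·(-5) + (-5)·3 - (-10)| / √((-3)² + 1² + (-5)²)
  = |21 - 5 - 15 + 10| / √(9 + 1 + 25)
  = |11| / √35
  = 11 / 5.916
  ≈ 1.859

1.859


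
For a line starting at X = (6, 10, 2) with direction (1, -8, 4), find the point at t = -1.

P(t) = X + t·d
  = (6 + 1·(-1), 10 + (-8)·(-1), 2 + 4·(-1))
  = (6 - 1, 10 + 8, 2 - 4)
  = (5, 18, -2)

(5, 18, -2)


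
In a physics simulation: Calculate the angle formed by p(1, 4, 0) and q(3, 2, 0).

p·q = 1·3 + 4·2 + 0·0 = 3 + 8 + 0 = 11
|p| = √(1² + 4² + 0²) = √17 ≈ 4.123
|q| = √(3² + 2² + 0²) = √13 ≈ 3.606
cos θ = (p·q)/(|p||q|) = 11/(4.123·3.606) ≈ 0.7399
θ = arccos(0.7399) ≈ 42.27°

42.27°


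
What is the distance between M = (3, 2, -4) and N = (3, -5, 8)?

d = √[(x₂-x₁)² + (y₂-y₁)² + (z₂-z₁)²]
  = √[0² + (-7)² + 12²]
  = √[0 + 49 + 144]
  = √193
  ≈ 13.89

13.89


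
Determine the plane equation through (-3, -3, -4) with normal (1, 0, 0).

The plane through P with normal n = (a, b, c) satisfies n·(r - P) = 0,
i.e. ax + by + cz = a·x₀ + b·y₀ + c·z₀.
d = 1·(-3) + 0·(-3) + 0·(-4)
  = -3 + 0 + 0
  = -3
Equation: x = -3

x = -3


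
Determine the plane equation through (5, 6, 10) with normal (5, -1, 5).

The plane through P with normal n = (a, b, c) satisfies n·(r - P) = 0,
i.e. ax + by + cz = a·x₀ + b·y₀ + c·z₀.
d = 5·5 + (-1)·6 + 5·10
  = 25 - 6 + 50
  = 69
Equation: 5x - y + 5z = 69

5x - y + 5z = 69


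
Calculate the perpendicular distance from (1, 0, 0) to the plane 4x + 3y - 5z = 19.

distance = |a·x₀ + b·y₀ + c·z₀ - d| / √(a² + b² + c²)
  = |4·1 + 3·0 + (-5)·0 - 19| / √(4² + 3² + (-5)²)
  = |4 + 0 + 0 - 19| / √(16 + 9 + 25)
  = |-15| / √50
  = 15 / 7.071
  ≈ 2.121

2.121


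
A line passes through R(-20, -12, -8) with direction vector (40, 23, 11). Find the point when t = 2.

P(t) = R + t·d
  = (-20 + 40·2, -12 + 23·2, -8 + 11·2)
  = (-20 + 80, -12 + 46, -8 + 22)
  = (60, 34, 14)

(60, 34, 14)


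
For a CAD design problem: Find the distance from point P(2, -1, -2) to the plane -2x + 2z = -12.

distance = |a·x₀ + b·y₀ + c·z₀ - d| / √(a² + b² + c²)
  = |(-2)·2 + 0·(-1) + 2·(-2) - (-12)| / √((-2)² + 0² + 2²)
  = |-4 + 0 - 4 + 12| / √(4 + 0 + 4)
  = |4| / √8
  = 4 / 2.828
  ≈ 1.414

1.414


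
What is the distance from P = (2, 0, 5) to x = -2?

distance = |a·x₀ + b·y₀ + c·z₀ - d| / √(a² + b² + c²)
  = |1·2 + 0·0 + 0·5 - (-2)| / √(1² + 0² + 0²)
  = |2 + 0 + 0 + 2| / √(1 + 0 + 0)
  = |4| / √1
  = 4 / 1
  ≈ 4

4


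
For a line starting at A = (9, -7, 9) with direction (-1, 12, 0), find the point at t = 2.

P(t) = A + t·d
  = (9 + (-1)·2, -7 + 12·2, 9 + 0·2)
  = (9 - 2, -7 + 24, 9 + 0)
  = (7, 17, 9)

(7, 17, 9)


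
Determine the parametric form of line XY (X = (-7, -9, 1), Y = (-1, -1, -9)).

Direction vector d = Y - X = (-1 + 7, -1 + 9, -9 - 1) = (6, 8, -10)
Parametric form r = X + t·d:
x = -7 + 6t, y = -9 + 8t, z = 1 - 10t

x = -7 + 6t, y = -9 + 8t, z = 1 - 10t


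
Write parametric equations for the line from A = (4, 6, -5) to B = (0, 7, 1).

Direction vector d = B - A = (0 - 4, 7 - 6, 1 + 5) = (-4, 1, 6)
Parametric form r = A + t·d:
x = 4 - 4t, y = 6 + t, z = -5 + 6t

x = 4 - 4t, y = 6 + t, z = -5 + 6t


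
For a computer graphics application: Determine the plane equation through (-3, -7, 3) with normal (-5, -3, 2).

The plane through P with normal n = (a, b, c) satisfies n·(r - P) = 0,
i.e. ax + by + cz = a·x₀ + b·y₀ + c·z₀.
d = (-5)·(-3) + (-3)·(-7) + 2·3
  = 15 + 21 + 6
  = 42
Equation: -5x - 3y + 2z = 42

-5x - 3y + 2z = 42


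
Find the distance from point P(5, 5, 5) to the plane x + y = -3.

distance = |a·x₀ + b·y₀ + c·z₀ - d| / √(a² + b² + c²)
  = |1·5 + 1·5 + 0·5 - (-3)| / √(1² + 1² + 0²)
  = |5 + 5 + 0 + 3| / √(1 + 1 + 0)
  = |13| / √2
  = 13 / 1.414
  ≈ 9.192

9.192


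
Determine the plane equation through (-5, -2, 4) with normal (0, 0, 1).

The plane through P with normal n = (a, b, c) satisfies n·(r - P) = 0,
i.e. ax + by + cz = a·x₀ + b·y₀ + c·z₀.
d = 0·(-5) + 0·(-2) + 1·4
  = 0 + 0 + 4
  = 4
Equation: z = 4

z = 4


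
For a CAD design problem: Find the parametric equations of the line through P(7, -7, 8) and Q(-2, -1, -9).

Direction vector d = Q - P = (-2 - 7, -1 + 7, -9 - 8) = (-9, 6, -17)
Parametric form r = P + t·d:
x = 7 - 9t, y = -7 + 6t, z = 8 - 17t

x = 7 - 9t, y = -7 + 6t, z = 8 - 17t


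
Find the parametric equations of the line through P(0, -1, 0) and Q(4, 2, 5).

Direction vector d = Q - P = (4 + 0, 2 + 1, 5 + 0) = (4, 3, 5)
Parametric form r = P + t·d:
x = 0 + 4t, y = -1 + 3t, z = 0 + 5t

x = 0 + 4t, y = -1 + 3t, z = 0 + 5t


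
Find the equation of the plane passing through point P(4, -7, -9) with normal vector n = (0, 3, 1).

The plane through P with normal n = (a, b, c) satisfies n·(r - P) = 0,
i.e. ax + by + cz = a·x₀ + b·y₀ + c·z₀.
d = 0·4 + 3·(-7) + 1·(-9)
  = 0 - 21 - 9
  = -30
Equation: 3y + z = -30

3y + z = -30


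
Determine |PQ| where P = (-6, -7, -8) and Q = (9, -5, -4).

d = √[(x₂-x₁)² + (y₂-y₁)² + (z₂-z₁)²]
  = √[15² + 2² + 4²]
  = √[225 + 4 + 16]
  = √245
  ≈ 15.65

15.65


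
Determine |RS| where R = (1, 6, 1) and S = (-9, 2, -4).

d = √[(x₂-x₁)² + (y₂-y₁)² + (z₂-z₁)²]
  = √[(-10)² + (-4)² + (-5)²]
  = √[100 + 16 + 25]
  = √141
  ≈ 11.87

11.87


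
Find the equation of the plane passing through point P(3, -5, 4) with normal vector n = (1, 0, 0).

The plane through P with normal n = (a, b, c) satisfies n·(r - P) = 0,
i.e. ax + by + cz = a·x₀ + b·y₀ + c·z₀.
d = 1·3 + 0·(-5) + 0·4
  = 3 + 0 + 0
  = 3
Equation: x = 3

x = 3


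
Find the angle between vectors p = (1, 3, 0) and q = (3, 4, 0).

p·q = 1·3 + 3·4 + 0·0 = 3 + 12 + 0 = 15
|p| = √(1² + 3² + 0²) = √10 ≈ 3.162
|q| = √(3² + 4² + 0²) = √25 ≈ 5
cos θ = (p·q)/(|p||q|) = 15/(3.162·5) ≈ 0.9487
θ = arccos(0.9487) ≈ 18.43°

18.43°


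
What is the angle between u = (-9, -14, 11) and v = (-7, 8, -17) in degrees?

u·v = (-9)·(-7) + (-14)·8 + 11·(-17) = 63 - 112 - 187 = -236
|u| = √((-9)² + (-14)² + 11²) = √398 ≈ 19.95
|v| = √((-7)² + 8² + (-17)²) = √402 ≈ 20.05
cos θ = (u·v)/(|u||v|) = -236/(19.95·20.05) ≈ -0.59
θ = arccos(-0.59) ≈ 126.2°

126.2°


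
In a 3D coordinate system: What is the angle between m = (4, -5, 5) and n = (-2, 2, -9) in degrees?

m·n = 4·(-2) + (-5)·2 + 5·(-9) = -8 - 10 - 45 = -63
|m| = √(4² + (-5)² + 5²) = √66 ≈ 8.124
|n| = √((-2)² + 2² + (-9)²) = √89 ≈ 9.434
cos θ = (m·n)/(|m||n|) = -63/(8.124·9.434) ≈ -0.822
θ = arccos(-0.822) ≈ 145.3°

145.3°


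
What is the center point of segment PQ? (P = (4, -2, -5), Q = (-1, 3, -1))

M = ((x₁+x₂)/2, (y₁+y₂)/2, (z₁+z₂)/2)
  = ((4 - 1)/2, (-2 + 3)/2, (-5 - 1)/2)
  = (3/2, 1/2, -6/2)
  = (1.5, 0.5, -3)

(1.5, 0.5, -3)


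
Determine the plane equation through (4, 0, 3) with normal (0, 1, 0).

The plane through P with normal n = (a, b, c) satisfies n·(r - P) = 0,
i.e. ax + by + cz = a·x₀ + b·y₀ + c·z₀.
d = 0·4 + 1·0 + 0·3
  = 0 + 0 + 0
  = 0
Equation: y = 0

y = 0


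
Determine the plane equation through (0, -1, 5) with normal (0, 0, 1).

The plane through P with normal n = (a, b, c) satisfies n·(r - P) = 0,
i.e. ax + by + cz = a·x₀ + b·y₀ + c·z₀.
d = 0·0 + 0·(-1) + 1·5
  = 0 + 0 + 5
  = 5
Equation: z = 5

z = 5


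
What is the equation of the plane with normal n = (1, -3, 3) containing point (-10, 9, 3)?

The plane through P with normal n = (a, b, c) satisfies n·(r - P) = 0,
i.e. ax + by + cz = a·x₀ + b·y₀ + c·z₀.
d = 1·(-10) + (-3)·9 + 3·3
  = -10 - 27 + 9
  = -28
Equation: x - 3y + 3z = -28

x - 3y + 3z = -28


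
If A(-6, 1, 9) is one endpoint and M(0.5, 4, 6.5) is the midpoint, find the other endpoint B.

B = 2M - A
  = (2·0.5 - (-6), 2·4 - 1, 2·6.5 - 9)
  = (1 + 6, 8 - 1, 13 - 9)
  = (7, 7, 4)

(7, 7, 4)


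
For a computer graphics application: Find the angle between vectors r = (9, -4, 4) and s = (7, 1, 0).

r·s = 9·7 + (-4)·1 + 4·0 = 63 - 4 + 0 = 59
|r| = √(9² + (-4)² + 4²) = √113 ≈ 10.63
|s| = √(7² + 1² + 0²) = √50 ≈ 7.071
cos θ = (r·s)/(|r||s|) = 59/(10.63·7.071) ≈ 0.7849
θ = arccos(0.7849) ≈ 38.29°

38.29°


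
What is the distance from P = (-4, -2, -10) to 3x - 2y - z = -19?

distance = |a·x₀ + b·y₀ + c·z₀ - d| / √(a² + b² + c²)
  = |3·(-4) + (-2)·(-2) + (-1)·(-10) - (-19)| / √(3² + (-2)² + (-1)²)
  = |-12 + 4 + 10 + 19| / √(9 + 4 + 1)
  = |21| / √14
  = 21 / 3.742
  ≈ 5.612

5.612


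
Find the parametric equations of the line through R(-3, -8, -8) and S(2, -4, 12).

Direction vector d = S - R = (2 + 3, -4 + 8, 12 + 8) = (5, 4, 20)
Parametric form r = R + t·d:
x = -3 + 5t, y = -8 + 4t, z = -8 + 20t

x = -3 + 5t, y = -8 + 4t, z = -8 + 20t
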